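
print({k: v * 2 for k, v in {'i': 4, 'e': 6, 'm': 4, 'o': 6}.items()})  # {'i': 8, 'e': 12, 'm': 8, 'o': 12}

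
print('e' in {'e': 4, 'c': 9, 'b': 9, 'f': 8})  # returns True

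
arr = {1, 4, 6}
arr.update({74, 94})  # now {1, 4, 6, 74, 94}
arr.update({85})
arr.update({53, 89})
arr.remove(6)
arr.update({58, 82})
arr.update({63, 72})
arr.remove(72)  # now {1, 4, 53, 58, 63, 74, 82, 85, 89, 94}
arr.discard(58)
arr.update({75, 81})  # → {1, 4, 53, 63, 74, 75, 81, 82, 85, 89, 94}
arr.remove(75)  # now {1, 4, 53, 63, 74, 81, 82, 85, 89, 94}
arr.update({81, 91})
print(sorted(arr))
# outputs [1, 4, 53, 63, 74, 81, 82, 85, 89, 91, 94]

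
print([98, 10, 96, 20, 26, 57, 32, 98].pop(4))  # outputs 26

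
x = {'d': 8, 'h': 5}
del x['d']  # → {'h': 5}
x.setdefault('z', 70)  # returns 70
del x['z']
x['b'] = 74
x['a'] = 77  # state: {'h': 5, 'b': 74, 'a': 77}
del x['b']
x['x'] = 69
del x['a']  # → {'h': 5, 'x': 69}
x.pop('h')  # 5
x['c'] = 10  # {'x': 69, 'c': 10}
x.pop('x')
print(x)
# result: {'c': 10}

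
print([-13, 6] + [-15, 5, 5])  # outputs [-13, 6, -15, 5, 5]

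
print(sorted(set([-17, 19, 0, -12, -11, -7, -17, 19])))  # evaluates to [-17, -12, -11, -7, 0, 19]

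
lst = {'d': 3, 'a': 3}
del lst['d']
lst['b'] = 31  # {'a': 3, 'b': 31}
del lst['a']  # {'b': 31}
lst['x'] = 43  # {'b': 31, 'x': 43}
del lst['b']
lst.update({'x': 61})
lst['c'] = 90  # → {'x': 61, 'c': 90}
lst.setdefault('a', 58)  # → 58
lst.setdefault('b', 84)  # 84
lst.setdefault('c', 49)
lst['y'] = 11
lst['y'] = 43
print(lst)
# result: {'x': 61, 'c': 90, 'a': 58, 'b': 84, 'y': 43}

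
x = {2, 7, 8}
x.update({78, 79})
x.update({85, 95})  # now {2, 7, 8, 78, 79, 85, 95}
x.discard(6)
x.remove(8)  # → {2, 7, 78, 79, 85, 95}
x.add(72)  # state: {2, 7, 72, 78, 79, 85, 95}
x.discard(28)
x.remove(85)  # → {2, 7, 72, 78, 79, 95}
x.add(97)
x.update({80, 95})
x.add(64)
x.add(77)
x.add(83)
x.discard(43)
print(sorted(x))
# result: [2, 7, 64, 72, 77, 78, 79, 80, 83, 95, 97]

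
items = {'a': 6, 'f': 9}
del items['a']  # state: {'f': 9}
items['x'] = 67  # {'f': 9, 'x': 67}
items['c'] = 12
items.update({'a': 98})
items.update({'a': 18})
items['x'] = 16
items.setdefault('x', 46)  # 16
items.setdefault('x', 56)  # 16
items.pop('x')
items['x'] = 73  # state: {'f': 9, 'c': 12, 'a': 18, 'x': 73}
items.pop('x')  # 73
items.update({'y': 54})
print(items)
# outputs {'f': 9, 'c': 12, 'a': 18, 'y': 54}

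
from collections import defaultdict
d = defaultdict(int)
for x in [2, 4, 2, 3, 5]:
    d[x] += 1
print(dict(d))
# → {2: 2, 4: 1, 3: 1, 5: 1}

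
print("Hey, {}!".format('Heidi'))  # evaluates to Hey, Heidi!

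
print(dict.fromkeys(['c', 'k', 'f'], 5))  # {'c': 5, 'k': 5, 'f': 5}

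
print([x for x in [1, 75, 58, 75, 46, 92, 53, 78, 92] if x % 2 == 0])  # [58, 46, 92, 78, 92]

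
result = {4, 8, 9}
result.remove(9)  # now {4, 8}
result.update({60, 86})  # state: {4, 8, 60, 86}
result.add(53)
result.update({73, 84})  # {4, 8, 53, 60, 73, 84, 86}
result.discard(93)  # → {4, 8, 53, 60, 73, 84, 86}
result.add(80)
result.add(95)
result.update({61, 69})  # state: {4, 8, 53, 60, 61, 69, 73, 80, 84, 86, 95}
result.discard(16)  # {4, 8, 53, 60, 61, 69, 73, 80, 84, 86, 95}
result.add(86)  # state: {4, 8, 53, 60, 61, 69, 73, 80, 84, 86, 95}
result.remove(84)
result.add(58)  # {4, 8, 53, 58, 60, 61, 69, 73, 80, 86, 95}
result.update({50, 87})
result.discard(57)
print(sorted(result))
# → [4, 8, 50, 53, 58, 60, 61, 69, 73, 80, 86, 87, 95]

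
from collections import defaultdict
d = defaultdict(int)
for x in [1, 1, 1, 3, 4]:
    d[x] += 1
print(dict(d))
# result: {1: 3, 3: 1, 4: 1}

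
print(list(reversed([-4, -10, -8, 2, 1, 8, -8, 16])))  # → [16, -8, 8, 1, 2, -8, -10, -4]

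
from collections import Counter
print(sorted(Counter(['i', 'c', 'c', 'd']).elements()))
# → ['c', 'c', 'd', 'i']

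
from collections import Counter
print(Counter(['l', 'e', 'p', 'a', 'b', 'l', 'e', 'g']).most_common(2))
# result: [('l', 2), ('e', 2)]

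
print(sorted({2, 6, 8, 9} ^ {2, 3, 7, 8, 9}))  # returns [3, 6, 7]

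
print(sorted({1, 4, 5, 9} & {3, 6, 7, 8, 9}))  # [9]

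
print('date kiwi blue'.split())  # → ['date', 'kiwi', 'blue']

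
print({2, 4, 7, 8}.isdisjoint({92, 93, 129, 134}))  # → True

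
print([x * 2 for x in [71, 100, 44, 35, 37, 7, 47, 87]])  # [142, 200, 88, 70, 74, 14, 94, 174]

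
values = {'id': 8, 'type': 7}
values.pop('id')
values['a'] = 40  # {'type': 7, 'a': 40}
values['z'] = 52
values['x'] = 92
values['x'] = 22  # {'type': 7, 'a': 40, 'z': 52, 'x': 22}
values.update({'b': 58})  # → {'type': 7, 'a': 40, 'z': 52, 'x': 22, 'b': 58}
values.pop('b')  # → 58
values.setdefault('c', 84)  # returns 84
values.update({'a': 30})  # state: {'type': 7, 'a': 30, 'z': 52, 'x': 22, 'c': 84}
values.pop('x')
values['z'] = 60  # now {'type': 7, 'a': 30, 'z': 60, 'c': 84}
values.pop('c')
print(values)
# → {'type': 7, 'a': 30, 'z': 60}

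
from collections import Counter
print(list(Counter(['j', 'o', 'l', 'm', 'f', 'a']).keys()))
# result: ['j', 'o', 'l', 'm', 'f', 'a']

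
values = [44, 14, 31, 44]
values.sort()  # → [14, 31, 44, 44]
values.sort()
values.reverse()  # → [44, 44, 31, 14]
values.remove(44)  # [44, 31, 14]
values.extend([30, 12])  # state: [44, 31, 14, 30, 12]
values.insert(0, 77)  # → [77, 44, 31, 14, 30, 12]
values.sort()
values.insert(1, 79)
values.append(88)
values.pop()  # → 88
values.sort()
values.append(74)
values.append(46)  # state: [12, 14, 30, 31, 44, 77, 79, 74, 46]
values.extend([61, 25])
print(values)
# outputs [12, 14, 30, 31, 44, 77, 79, 74, 46, 61, 25]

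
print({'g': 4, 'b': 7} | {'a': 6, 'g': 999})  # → {'g': 999, 'b': 7, 'a': 6}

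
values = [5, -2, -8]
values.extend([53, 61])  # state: [5, -2, -8, 53, 61]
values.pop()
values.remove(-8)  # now [5, -2, 53]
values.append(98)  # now [5, -2, 53, 98]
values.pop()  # 98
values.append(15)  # [5, -2, 53, 15]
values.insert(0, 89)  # [89, 5, -2, 53, 15]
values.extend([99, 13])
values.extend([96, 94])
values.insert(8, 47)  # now [89, 5, -2, 53, 15, 99, 13, 96, 47, 94]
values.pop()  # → 94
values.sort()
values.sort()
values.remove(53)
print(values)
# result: [-2, 5, 13, 15, 47, 89, 96, 99]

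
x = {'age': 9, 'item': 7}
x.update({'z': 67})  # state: {'age': 9, 'item': 7, 'z': 67}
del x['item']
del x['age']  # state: {'z': 67}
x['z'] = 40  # {'z': 40}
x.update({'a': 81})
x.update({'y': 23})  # {'z': 40, 'a': 81, 'y': 23}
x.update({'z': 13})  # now {'z': 13, 'a': 81, 'y': 23}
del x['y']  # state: {'z': 13, 'a': 81}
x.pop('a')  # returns 81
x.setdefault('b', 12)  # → 12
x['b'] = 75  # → {'z': 13, 'b': 75}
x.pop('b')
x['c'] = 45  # {'z': 13, 'c': 45}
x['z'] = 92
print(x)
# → {'z': 92, 'c': 45}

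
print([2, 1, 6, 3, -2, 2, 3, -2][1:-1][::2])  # [1, 3, 2]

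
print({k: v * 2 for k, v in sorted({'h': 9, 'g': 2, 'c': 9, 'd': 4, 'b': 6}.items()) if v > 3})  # {'b': 12, 'c': 18, 'd': 8, 'h': 18}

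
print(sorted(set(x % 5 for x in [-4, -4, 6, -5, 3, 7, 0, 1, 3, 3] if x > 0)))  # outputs [1, 2, 3]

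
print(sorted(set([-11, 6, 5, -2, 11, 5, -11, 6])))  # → [-11, -2, 5, 6, 11]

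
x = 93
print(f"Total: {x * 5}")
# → Total: 465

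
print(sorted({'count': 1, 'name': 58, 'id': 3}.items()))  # [('count', 1), ('id', 3), ('name', 58)]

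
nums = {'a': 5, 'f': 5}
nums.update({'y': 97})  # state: {'a': 5, 'f': 5, 'y': 97}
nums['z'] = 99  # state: {'a': 5, 'f': 5, 'y': 97, 'z': 99}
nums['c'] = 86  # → {'a': 5, 'f': 5, 'y': 97, 'z': 99, 'c': 86}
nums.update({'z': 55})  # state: {'a': 5, 'f': 5, 'y': 97, 'z': 55, 'c': 86}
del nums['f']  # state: {'a': 5, 'y': 97, 'z': 55, 'c': 86}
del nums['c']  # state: {'a': 5, 'y': 97, 'z': 55}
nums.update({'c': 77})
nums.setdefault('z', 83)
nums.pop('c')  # 77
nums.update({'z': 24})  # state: {'a': 5, 'y': 97, 'z': 24}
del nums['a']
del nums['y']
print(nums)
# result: {'z': 24}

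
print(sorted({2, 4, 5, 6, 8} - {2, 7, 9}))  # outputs [4, 5, 6, 8]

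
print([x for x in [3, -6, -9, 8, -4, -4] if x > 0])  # [3, 8]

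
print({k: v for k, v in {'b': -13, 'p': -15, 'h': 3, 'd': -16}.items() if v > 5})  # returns {}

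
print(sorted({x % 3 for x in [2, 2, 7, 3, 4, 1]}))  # [0, 1, 2]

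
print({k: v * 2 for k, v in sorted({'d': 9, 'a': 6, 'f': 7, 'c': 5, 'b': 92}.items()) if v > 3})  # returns {'a': 12, 'b': 184, 'c': 10, 'd': 18, 'f': 14}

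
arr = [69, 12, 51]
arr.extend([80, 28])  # [69, 12, 51, 80, 28]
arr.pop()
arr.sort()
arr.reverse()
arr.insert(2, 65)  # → [80, 69, 65, 51, 12]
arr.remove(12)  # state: [80, 69, 65, 51]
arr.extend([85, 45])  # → [80, 69, 65, 51, 85, 45]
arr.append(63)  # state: [80, 69, 65, 51, 85, 45, 63]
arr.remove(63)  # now [80, 69, 65, 51, 85, 45]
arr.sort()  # [45, 51, 65, 69, 80, 85]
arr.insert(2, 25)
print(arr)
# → [45, 51, 25, 65, 69, 80, 85]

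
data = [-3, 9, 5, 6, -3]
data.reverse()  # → [-3, 6, 5, 9, -3]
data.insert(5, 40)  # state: [-3, 6, 5, 9, -3, 40]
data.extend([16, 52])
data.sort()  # [-3, -3, 5, 6, 9, 16, 40, 52]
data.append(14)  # [-3, -3, 5, 6, 9, 16, 40, 52, 14]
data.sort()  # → [-3, -3, 5, 6, 9, 14, 16, 40, 52]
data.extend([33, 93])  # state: [-3, -3, 5, 6, 9, 14, 16, 40, 52, 33, 93]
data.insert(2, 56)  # [-3, -3, 56, 5, 6, 9, 14, 16, 40, 52, 33, 93]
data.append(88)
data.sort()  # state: [-3, -3, 5, 6, 9, 14, 16, 33, 40, 52, 56, 88, 93]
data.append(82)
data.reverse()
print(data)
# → [82, 93, 88, 56, 52, 40, 33, 16, 14, 9, 6, 5, -3, -3]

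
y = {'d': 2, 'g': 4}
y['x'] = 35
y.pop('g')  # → 4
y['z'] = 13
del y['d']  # {'x': 35, 'z': 13}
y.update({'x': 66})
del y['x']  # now {'z': 13}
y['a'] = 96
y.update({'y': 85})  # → {'z': 13, 'a': 96, 'y': 85}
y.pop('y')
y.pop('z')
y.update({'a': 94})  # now {'a': 94}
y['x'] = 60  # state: {'a': 94, 'x': 60}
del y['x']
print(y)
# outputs {'a': 94}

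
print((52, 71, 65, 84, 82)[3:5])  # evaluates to (84, 82)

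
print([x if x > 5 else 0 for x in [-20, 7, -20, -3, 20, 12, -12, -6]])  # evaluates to [0, 7, 0, 0, 20, 12, 0, 0]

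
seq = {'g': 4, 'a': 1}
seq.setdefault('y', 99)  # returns 99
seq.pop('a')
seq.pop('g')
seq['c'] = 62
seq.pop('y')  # 99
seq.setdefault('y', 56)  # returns 56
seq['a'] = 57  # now {'c': 62, 'y': 56, 'a': 57}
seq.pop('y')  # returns 56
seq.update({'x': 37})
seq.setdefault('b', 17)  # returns 17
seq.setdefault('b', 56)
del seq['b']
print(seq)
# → {'c': 62, 'a': 57, 'x': 37}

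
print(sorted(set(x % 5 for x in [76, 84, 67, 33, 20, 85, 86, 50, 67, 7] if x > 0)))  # [0, 1, 2, 3, 4]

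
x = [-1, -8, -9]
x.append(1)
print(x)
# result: [-1, -8, -9, 1]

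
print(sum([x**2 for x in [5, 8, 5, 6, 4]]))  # 166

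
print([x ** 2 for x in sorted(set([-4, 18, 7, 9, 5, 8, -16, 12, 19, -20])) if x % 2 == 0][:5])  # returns [400, 256, 16, 64, 144]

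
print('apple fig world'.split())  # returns ['apple', 'fig', 'world']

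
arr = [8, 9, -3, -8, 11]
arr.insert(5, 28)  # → [8, 9, -3, -8, 11, 28]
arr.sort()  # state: [-8, -3, 8, 9, 11, 28]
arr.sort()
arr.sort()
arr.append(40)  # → [-8, -3, 8, 9, 11, 28, 40]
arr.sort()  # [-8, -3, 8, 9, 11, 28, 40]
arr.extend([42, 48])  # [-8, -3, 8, 9, 11, 28, 40, 42, 48]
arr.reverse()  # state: [48, 42, 40, 28, 11, 9, 8, -3, -8]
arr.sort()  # [-8, -3, 8, 9, 11, 28, 40, 42, 48]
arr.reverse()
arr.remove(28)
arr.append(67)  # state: [48, 42, 40, 11, 9, 8, -3, -8, 67]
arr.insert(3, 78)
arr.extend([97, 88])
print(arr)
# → [48, 42, 40, 78, 11, 9, 8, -3, -8, 67, 97, 88]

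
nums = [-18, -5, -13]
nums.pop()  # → -13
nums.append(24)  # [-18, -5, 24]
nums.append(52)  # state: [-18, -5, 24, 52]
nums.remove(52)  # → [-18, -5, 24]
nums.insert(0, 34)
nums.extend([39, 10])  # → [34, -18, -5, 24, 39, 10]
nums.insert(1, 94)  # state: [34, 94, -18, -5, 24, 39, 10]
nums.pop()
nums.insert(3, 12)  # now [34, 94, -18, 12, -5, 24, 39]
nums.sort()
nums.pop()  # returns 94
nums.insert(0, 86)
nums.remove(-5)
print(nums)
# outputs [86, -18, 12, 24, 34, 39]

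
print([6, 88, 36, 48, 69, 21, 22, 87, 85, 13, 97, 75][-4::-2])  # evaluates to [85, 22, 69, 36, 6]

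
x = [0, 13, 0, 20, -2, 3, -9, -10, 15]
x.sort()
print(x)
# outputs [-10, -9, -2, 0, 0, 3, 13, 15, 20]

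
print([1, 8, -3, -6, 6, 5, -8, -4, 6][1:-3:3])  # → [8, 6]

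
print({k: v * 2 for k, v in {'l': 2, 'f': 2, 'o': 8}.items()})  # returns {'l': 4, 'f': 4, 'o': 16}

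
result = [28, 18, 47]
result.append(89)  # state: [28, 18, 47, 89]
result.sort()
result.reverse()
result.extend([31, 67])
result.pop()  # 67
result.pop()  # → 31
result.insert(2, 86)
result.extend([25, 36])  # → [89, 47, 86, 28, 18, 25, 36]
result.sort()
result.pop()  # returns 89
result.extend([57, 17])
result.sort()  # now [17, 18, 25, 28, 36, 47, 57, 86]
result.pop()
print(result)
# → [17, 18, 25, 28, 36, 47, 57]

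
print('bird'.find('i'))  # 1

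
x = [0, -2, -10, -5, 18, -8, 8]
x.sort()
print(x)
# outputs [-10, -8, -5, -2, 0, 8, 18]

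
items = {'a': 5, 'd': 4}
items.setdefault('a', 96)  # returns 5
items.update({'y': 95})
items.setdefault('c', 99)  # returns 99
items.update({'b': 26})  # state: {'a': 5, 'd': 4, 'y': 95, 'c': 99, 'b': 26}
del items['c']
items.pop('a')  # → 5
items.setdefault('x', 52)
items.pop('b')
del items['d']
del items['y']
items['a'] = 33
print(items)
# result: {'x': 52, 'a': 33}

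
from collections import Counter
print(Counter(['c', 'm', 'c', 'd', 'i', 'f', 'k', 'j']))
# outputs Counter({'c': 2, 'm': 1, 'd': 1, 'i': 1, 'f': 1, 'k': 1, 'j': 1})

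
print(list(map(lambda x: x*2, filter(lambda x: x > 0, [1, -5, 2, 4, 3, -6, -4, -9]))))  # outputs [2, 4, 8, 6]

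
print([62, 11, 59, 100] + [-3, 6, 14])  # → [62, 11, 59, 100, -3, 6, 14]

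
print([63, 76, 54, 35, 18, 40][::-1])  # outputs [40, 18, 35, 54, 76, 63]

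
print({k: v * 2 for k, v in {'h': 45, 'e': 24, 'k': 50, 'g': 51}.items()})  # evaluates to {'h': 90, 'e': 48, 'k': 100, 'g': 102}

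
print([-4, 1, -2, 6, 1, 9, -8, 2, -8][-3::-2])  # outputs [-8, 1, -2, -4]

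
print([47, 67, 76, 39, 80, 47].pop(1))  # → 67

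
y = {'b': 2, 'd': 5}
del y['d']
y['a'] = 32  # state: {'b': 2, 'a': 32}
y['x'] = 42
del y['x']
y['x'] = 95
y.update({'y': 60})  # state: {'b': 2, 'a': 32, 'x': 95, 'y': 60}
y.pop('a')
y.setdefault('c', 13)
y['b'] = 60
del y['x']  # {'b': 60, 'y': 60, 'c': 13}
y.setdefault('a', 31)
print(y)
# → {'b': 60, 'y': 60, 'c': 13, 'a': 31}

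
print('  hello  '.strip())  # hello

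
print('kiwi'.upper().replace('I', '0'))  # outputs K0W0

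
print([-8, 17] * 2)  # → [-8, 17, -8, 17]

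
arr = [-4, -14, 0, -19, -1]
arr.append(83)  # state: [-4, -14, 0, -19, -1, 83]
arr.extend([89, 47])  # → [-4, -14, 0, -19, -1, 83, 89, 47]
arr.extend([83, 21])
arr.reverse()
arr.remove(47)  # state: [21, 83, 89, 83, -1, -19, 0, -14, -4]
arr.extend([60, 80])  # [21, 83, 89, 83, -1, -19, 0, -14, -4, 60, 80]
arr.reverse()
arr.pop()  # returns 21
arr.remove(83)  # [80, 60, -4, -14, 0, -19, -1, 89, 83]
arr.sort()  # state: [-19, -14, -4, -1, 0, 60, 80, 83, 89]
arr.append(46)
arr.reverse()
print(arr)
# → [46, 89, 83, 80, 60, 0, -1, -4, -14, -19]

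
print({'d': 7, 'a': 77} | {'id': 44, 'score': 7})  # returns {'d': 7, 'a': 77, 'id': 44, 'score': 7}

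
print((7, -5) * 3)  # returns (7, -5, 7, -5, 7, -5)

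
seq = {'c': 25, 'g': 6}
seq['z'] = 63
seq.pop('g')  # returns 6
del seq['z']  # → {'c': 25}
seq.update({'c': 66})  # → {'c': 66}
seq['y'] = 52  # {'c': 66, 'y': 52}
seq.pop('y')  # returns 52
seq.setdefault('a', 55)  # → 55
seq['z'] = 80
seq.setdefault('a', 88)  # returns 55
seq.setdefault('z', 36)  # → 80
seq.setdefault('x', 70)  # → 70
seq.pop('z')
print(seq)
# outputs {'c': 66, 'a': 55, 'x': 70}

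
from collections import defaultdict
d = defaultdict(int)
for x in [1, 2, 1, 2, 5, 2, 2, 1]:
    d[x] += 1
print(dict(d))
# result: {1: 3, 2: 4, 5: 1}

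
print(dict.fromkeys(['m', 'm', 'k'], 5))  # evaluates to {'m': 5, 'k': 5}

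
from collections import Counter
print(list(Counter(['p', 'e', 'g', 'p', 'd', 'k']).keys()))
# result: ['p', 'e', 'g', 'd', 'k']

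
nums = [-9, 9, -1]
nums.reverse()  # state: [-1, 9, -9]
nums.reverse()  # [-9, 9, -1]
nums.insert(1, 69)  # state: [-9, 69, 9, -1]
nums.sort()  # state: [-9, -1, 9, 69]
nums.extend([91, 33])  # [-9, -1, 9, 69, 91, 33]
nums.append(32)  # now [-9, -1, 9, 69, 91, 33, 32]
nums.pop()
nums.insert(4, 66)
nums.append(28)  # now [-9, -1, 9, 69, 66, 91, 33, 28]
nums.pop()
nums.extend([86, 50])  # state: [-9, -1, 9, 69, 66, 91, 33, 86, 50]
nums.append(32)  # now [-9, -1, 9, 69, 66, 91, 33, 86, 50, 32]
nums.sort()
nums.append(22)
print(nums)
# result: [-9, -1, 9, 32, 33, 50, 66, 69, 86, 91, 22]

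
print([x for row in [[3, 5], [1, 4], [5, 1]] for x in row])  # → [3, 5, 1, 4, 5, 1]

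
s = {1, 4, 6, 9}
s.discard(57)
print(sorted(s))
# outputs [1, 4, 6, 9]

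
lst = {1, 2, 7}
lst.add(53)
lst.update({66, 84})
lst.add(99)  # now {1, 2, 7, 53, 66, 84, 99}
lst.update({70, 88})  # {1, 2, 7, 53, 66, 70, 84, 88, 99}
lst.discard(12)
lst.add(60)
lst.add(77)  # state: {1, 2, 7, 53, 60, 66, 70, 77, 84, 88, 99}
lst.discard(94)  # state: {1, 2, 7, 53, 60, 66, 70, 77, 84, 88, 99}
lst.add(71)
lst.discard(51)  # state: {1, 2, 7, 53, 60, 66, 70, 71, 77, 84, 88, 99}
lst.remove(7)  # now {1, 2, 53, 60, 66, 70, 71, 77, 84, 88, 99}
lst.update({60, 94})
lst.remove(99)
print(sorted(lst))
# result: [1, 2, 53, 60, 66, 70, 71, 77, 84, 88, 94]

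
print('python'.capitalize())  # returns Python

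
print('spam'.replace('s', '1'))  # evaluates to 1pam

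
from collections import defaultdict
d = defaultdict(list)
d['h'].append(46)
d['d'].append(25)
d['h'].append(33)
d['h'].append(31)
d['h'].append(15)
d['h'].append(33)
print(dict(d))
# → {'h': [46, 33, 31, 15, 33], 'd': [25]}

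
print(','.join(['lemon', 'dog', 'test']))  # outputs lemon,dog,test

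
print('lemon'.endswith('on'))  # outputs True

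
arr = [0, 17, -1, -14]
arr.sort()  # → [-14, -1, 0, 17]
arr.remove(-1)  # [-14, 0, 17]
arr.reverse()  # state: [17, 0, -14]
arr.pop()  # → -14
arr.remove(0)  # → [17]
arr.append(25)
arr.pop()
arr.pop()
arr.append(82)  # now [82]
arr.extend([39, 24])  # [82, 39, 24]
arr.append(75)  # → [82, 39, 24, 75]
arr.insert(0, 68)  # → [68, 82, 39, 24, 75]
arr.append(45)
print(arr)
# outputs [68, 82, 39, 24, 75, 45]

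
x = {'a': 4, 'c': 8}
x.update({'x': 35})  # {'a': 4, 'c': 8, 'x': 35}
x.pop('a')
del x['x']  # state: {'c': 8}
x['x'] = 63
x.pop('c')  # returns 8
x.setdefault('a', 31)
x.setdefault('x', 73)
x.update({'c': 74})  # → {'x': 63, 'a': 31, 'c': 74}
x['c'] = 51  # {'x': 63, 'a': 31, 'c': 51}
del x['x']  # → {'a': 31, 'c': 51}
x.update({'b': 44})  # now {'a': 31, 'c': 51, 'b': 44}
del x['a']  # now {'c': 51, 'b': 44}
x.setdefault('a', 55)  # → 55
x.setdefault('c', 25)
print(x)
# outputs {'c': 51, 'b': 44, 'a': 55}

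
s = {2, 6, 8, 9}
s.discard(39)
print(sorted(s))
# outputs [2, 6, 8, 9]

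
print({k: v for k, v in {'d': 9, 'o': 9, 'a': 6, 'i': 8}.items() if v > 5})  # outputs {'d': 9, 'o': 9, 'a': 6, 'i': 8}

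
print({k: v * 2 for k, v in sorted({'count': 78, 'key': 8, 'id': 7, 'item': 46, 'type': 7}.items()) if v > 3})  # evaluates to {'count': 156, 'id': 14, 'item': 92, 'key': 16, 'type': 14}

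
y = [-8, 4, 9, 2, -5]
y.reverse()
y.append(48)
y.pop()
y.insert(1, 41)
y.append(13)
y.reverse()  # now [13, -8, 4, 9, 2, 41, -5]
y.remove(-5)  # [13, -8, 4, 9, 2, 41]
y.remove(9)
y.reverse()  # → [41, 2, 4, -8, 13]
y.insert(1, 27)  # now [41, 27, 2, 4, -8, 13]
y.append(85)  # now [41, 27, 2, 4, -8, 13, 85]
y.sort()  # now [-8, 2, 4, 13, 27, 41, 85]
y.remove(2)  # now [-8, 4, 13, 27, 41, 85]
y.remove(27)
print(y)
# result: [-8, 4, 13, 41, 85]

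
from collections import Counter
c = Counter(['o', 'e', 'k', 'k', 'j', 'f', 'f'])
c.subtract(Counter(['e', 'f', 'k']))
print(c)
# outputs Counter({'o': 1, 'k': 1, 'j': 1, 'f': 1, 'e': 0})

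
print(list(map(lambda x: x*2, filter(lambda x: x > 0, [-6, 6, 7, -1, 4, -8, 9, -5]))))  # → [12, 14, 8, 18]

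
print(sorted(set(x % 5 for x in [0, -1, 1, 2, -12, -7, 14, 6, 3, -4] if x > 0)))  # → [1, 2, 3, 4]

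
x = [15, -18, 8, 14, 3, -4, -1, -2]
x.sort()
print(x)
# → [-18, -4, -2, -1, 3, 8, 14, 15]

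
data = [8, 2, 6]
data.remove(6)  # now [8, 2]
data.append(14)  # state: [8, 2, 14]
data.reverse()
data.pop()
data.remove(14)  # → [2]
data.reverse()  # [2]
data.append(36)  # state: [2, 36]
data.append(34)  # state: [2, 36, 34]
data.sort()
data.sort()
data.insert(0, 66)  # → [66, 2, 34, 36]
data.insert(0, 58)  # [58, 66, 2, 34, 36]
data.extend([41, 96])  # [58, 66, 2, 34, 36, 41, 96]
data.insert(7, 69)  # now [58, 66, 2, 34, 36, 41, 96, 69]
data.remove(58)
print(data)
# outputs [66, 2, 34, 36, 41, 96, 69]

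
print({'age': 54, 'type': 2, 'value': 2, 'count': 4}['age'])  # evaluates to 54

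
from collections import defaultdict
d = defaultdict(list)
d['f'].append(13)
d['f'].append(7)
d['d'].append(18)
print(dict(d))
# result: {'f': [13, 7], 'd': [18]}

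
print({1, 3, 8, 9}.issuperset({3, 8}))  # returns True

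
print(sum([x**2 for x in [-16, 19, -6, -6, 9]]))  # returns 770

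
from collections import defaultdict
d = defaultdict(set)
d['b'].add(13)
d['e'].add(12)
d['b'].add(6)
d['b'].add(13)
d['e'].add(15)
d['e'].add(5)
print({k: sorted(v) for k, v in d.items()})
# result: {'b': [6, 13], 'e': [5, 12, 15]}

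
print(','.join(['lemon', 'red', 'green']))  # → lemon,red,green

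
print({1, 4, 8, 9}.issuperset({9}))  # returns True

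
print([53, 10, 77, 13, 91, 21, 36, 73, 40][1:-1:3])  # [10, 91, 73]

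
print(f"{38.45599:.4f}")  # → 38.4560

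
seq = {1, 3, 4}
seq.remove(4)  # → {1, 3}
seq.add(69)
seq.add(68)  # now {1, 3, 68, 69}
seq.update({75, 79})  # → {1, 3, 68, 69, 75, 79}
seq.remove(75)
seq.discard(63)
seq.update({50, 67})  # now {1, 3, 50, 67, 68, 69, 79}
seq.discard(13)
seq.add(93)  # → {1, 3, 50, 67, 68, 69, 79, 93}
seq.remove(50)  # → {1, 3, 67, 68, 69, 79, 93}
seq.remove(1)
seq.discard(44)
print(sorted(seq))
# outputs [3, 67, 68, 69, 79, 93]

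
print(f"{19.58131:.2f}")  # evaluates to 19.58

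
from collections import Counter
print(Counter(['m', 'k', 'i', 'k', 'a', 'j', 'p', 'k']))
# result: Counter({'k': 3, 'm': 1, 'i': 1, 'a': 1, 'j': 1, 'p': 1})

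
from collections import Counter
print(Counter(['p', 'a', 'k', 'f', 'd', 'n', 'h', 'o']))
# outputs Counter({'p': 1, 'a': 1, 'k': 1, 'f': 1, 'd': 1, 'n': 1, 'h': 1, 'o': 1})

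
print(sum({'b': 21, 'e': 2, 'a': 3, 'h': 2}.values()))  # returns 28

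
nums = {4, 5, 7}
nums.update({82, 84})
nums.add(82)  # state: {4, 5, 7, 82, 84}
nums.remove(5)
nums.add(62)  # {4, 7, 62, 82, 84}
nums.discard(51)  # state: {4, 7, 62, 82, 84}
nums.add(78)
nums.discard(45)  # {4, 7, 62, 78, 82, 84}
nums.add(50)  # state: {4, 7, 50, 62, 78, 82, 84}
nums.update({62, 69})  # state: {4, 7, 50, 62, 69, 78, 82, 84}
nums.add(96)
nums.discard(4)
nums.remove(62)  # {7, 50, 69, 78, 82, 84, 96}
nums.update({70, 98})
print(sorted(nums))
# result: [7, 50, 69, 70, 78, 82, 84, 96, 98]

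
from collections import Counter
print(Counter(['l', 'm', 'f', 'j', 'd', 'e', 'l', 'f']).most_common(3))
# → [('l', 2), ('f', 2), ('m', 1)]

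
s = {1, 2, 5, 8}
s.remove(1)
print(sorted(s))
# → [2, 5, 8]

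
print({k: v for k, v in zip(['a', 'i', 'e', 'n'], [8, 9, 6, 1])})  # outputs {'a': 8, 'i': 9, 'e': 6, 'n': 1}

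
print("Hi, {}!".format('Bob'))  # Hi, Bob!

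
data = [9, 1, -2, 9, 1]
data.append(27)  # [9, 1, -2, 9, 1, 27]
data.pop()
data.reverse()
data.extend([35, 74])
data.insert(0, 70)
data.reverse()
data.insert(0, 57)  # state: [57, 74, 35, 9, 1, -2, 9, 1, 70]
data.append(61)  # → [57, 74, 35, 9, 1, -2, 9, 1, 70, 61]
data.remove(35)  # [57, 74, 9, 1, -2, 9, 1, 70, 61]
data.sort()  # [-2, 1, 1, 9, 9, 57, 61, 70, 74]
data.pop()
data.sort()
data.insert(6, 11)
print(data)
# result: [-2, 1, 1, 9, 9, 57, 11, 61, 70]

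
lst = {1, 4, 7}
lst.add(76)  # {1, 4, 7, 76}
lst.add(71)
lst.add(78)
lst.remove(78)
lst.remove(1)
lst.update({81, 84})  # {4, 7, 71, 76, 81, 84}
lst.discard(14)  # {4, 7, 71, 76, 81, 84}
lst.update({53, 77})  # {4, 7, 53, 71, 76, 77, 81, 84}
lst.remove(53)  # {4, 7, 71, 76, 77, 81, 84}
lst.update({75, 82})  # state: {4, 7, 71, 75, 76, 77, 81, 82, 84}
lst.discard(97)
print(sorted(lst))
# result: [4, 7, 71, 75, 76, 77, 81, 82, 84]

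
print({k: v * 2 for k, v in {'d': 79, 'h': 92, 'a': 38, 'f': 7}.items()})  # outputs {'d': 158, 'h': 184, 'a': 76, 'f': 14}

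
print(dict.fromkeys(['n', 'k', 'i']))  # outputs {'n': None, 'k': None, 'i': None}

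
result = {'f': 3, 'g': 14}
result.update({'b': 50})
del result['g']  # {'f': 3, 'b': 50}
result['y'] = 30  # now {'f': 3, 'b': 50, 'y': 30}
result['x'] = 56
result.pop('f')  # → 3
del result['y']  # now {'b': 50, 'x': 56}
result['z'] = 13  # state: {'b': 50, 'x': 56, 'z': 13}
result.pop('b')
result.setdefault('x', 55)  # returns 56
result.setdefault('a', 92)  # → 92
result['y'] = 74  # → {'x': 56, 'z': 13, 'a': 92, 'y': 74}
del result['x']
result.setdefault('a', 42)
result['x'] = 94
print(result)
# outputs {'z': 13, 'a': 92, 'y': 74, 'x': 94}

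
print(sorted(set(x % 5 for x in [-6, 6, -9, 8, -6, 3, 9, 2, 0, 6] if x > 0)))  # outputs [1, 2, 3, 4]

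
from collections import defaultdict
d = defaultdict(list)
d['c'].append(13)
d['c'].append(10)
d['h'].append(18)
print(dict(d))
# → {'c': [13, 10], 'h': [18]}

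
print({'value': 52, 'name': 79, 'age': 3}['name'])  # 79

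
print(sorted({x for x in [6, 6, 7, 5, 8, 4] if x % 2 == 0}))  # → [4, 6, 8]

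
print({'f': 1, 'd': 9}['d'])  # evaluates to 9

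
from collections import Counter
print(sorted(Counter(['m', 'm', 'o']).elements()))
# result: ['m', 'm', 'o']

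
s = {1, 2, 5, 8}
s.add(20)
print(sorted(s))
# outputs [1, 2, 5, 8, 20]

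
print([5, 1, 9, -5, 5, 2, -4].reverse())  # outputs None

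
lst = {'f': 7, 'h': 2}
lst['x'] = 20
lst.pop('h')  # 2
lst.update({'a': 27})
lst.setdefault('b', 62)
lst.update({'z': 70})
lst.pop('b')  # 62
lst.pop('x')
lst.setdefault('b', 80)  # 80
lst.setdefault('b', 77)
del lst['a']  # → {'f': 7, 'z': 70, 'b': 80}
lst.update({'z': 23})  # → {'f': 7, 'z': 23, 'b': 80}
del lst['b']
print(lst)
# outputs {'f': 7, 'z': 23}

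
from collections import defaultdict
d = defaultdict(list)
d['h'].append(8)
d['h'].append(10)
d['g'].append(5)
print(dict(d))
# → {'h': [8, 10], 'g': [5]}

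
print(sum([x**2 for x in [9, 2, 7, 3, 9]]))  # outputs 224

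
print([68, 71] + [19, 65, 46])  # [68, 71, 19, 65, 46]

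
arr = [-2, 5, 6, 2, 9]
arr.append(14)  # [-2, 5, 6, 2, 9, 14]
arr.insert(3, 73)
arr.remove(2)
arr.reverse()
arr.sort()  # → [-2, 5, 6, 9, 14, 73]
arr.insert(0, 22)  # [22, -2, 5, 6, 9, 14, 73]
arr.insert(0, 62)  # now [62, 22, -2, 5, 6, 9, 14, 73]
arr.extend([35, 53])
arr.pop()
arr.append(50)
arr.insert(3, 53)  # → [62, 22, -2, 53, 5, 6, 9, 14, 73, 35, 50]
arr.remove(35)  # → [62, 22, -2, 53, 5, 6, 9, 14, 73, 50]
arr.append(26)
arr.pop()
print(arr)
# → [62, 22, -2, 53, 5, 6, 9, 14, 73, 50]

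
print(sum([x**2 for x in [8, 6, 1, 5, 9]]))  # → 207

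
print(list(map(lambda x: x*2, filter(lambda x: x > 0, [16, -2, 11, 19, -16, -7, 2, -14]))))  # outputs [32, 22, 38, 4]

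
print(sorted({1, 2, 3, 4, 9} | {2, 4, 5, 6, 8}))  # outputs [1, 2, 3, 4, 5, 6, 8, 9]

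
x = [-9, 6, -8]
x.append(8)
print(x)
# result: [-9, 6, -8, 8]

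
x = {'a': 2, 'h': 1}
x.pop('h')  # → 1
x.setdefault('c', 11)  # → 11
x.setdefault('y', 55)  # 55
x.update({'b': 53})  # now {'a': 2, 'c': 11, 'y': 55, 'b': 53}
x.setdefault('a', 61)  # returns 2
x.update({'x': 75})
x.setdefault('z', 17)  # 17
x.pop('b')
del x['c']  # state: {'a': 2, 'y': 55, 'x': 75, 'z': 17}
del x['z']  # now {'a': 2, 'y': 55, 'x': 75}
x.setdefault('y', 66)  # 55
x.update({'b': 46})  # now {'a': 2, 'y': 55, 'x': 75, 'b': 46}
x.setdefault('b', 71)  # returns 46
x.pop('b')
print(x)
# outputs {'a': 2, 'y': 55, 'x': 75}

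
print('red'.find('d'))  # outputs 2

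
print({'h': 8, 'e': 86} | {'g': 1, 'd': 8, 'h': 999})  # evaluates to {'h': 999, 'e': 86, 'g': 1, 'd': 8}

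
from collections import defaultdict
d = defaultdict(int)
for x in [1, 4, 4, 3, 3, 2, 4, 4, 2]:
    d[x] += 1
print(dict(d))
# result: {1: 1, 4: 4, 3: 2, 2: 2}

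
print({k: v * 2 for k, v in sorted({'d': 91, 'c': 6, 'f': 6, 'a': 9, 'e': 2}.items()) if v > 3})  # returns {'a': 18, 'c': 12, 'd': 182, 'f': 12}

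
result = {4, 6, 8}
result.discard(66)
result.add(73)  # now {4, 6, 8, 73}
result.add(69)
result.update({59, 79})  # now {4, 6, 8, 59, 69, 73, 79}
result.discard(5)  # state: {4, 6, 8, 59, 69, 73, 79}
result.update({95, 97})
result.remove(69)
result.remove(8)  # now {4, 6, 59, 73, 79, 95, 97}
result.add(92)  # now {4, 6, 59, 73, 79, 92, 95, 97}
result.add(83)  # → {4, 6, 59, 73, 79, 83, 92, 95, 97}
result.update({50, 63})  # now {4, 6, 50, 59, 63, 73, 79, 83, 92, 95, 97}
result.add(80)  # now {4, 6, 50, 59, 63, 73, 79, 80, 83, 92, 95, 97}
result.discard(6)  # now {4, 50, 59, 63, 73, 79, 80, 83, 92, 95, 97}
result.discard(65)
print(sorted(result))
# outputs [4, 50, 59, 63, 73, 79, 80, 83, 92, 95, 97]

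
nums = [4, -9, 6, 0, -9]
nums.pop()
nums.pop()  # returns 0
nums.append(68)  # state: [4, -9, 6, 68]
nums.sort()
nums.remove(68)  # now [-9, 4, 6]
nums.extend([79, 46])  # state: [-9, 4, 6, 79, 46]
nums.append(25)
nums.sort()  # [-9, 4, 6, 25, 46, 79]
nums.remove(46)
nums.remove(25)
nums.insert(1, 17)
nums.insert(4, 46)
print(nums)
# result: [-9, 17, 4, 6, 46, 79]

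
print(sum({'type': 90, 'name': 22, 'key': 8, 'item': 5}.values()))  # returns 125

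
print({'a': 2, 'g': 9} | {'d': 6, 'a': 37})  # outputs {'a': 37, 'g': 9, 'd': 6}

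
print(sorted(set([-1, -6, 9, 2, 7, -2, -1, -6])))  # [-6, -2, -1, 2, 7, 9]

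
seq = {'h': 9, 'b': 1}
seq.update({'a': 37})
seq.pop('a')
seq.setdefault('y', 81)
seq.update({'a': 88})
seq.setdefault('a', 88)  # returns 88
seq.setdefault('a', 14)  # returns 88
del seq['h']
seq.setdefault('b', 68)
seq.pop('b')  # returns 1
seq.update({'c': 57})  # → {'y': 81, 'a': 88, 'c': 57}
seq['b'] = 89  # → {'y': 81, 'a': 88, 'c': 57, 'b': 89}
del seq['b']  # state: {'y': 81, 'a': 88, 'c': 57}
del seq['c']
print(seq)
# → {'y': 81, 'a': 88}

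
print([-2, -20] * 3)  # [-2, -20, -2, -20, -2, -20]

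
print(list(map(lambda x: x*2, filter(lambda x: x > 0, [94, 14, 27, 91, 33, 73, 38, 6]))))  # [188, 28, 54, 182, 66, 146, 76, 12]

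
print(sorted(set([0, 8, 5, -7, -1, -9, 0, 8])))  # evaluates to [-9, -7, -1, 0, 5, 8]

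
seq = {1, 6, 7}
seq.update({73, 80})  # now {1, 6, 7, 73, 80}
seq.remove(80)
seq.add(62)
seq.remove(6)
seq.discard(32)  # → {1, 7, 62, 73}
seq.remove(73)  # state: {1, 7, 62}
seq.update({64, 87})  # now {1, 7, 62, 64, 87}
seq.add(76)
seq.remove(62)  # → {1, 7, 64, 76, 87}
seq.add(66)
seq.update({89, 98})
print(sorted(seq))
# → [1, 7, 64, 66, 76, 87, 89, 98]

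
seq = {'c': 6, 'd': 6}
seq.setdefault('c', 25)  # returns 6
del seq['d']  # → {'c': 6}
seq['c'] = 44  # {'c': 44}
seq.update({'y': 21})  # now {'c': 44, 'y': 21}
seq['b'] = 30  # {'c': 44, 'y': 21, 'b': 30}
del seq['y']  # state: {'c': 44, 'b': 30}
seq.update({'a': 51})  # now {'c': 44, 'b': 30, 'a': 51}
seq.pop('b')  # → 30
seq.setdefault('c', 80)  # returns 44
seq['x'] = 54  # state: {'c': 44, 'a': 51, 'x': 54}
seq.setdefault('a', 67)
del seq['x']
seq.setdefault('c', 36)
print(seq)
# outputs {'c': 44, 'a': 51}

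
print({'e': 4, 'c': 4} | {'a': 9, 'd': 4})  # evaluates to {'e': 4, 'c': 4, 'a': 9, 'd': 4}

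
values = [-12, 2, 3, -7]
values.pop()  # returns -7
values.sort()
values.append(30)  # [-12, 2, 3, 30]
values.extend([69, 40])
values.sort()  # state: [-12, 2, 3, 30, 40, 69]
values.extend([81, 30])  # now [-12, 2, 3, 30, 40, 69, 81, 30]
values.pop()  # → 30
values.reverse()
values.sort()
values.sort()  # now [-12, 2, 3, 30, 40, 69, 81]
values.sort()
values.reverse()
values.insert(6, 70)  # [81, 69, 40, 30, 3, 2, 70, -12]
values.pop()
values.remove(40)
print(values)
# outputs [81, 69, 30, 3, 2, 70]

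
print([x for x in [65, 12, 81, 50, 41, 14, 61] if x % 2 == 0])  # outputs [12, 50, 14]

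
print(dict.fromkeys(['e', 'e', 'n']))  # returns {'e': None, 'n': None}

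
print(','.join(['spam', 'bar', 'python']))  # spam,bar,python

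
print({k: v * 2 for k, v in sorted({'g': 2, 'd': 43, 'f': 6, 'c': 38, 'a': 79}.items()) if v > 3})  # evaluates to {'a': 158, 'c': 76, 'd': 86, 'f': 12}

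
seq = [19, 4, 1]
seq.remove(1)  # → [19, 4]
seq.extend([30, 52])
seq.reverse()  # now [52, 30, 4, 19]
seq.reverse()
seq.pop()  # 52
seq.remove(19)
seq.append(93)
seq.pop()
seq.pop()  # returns 30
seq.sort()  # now [4]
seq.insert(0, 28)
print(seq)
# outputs [28, 4]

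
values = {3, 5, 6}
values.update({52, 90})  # {3, 5, 6, 52, 90}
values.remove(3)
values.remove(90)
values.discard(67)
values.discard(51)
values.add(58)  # {5, 6, 52, 58}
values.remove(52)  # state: {5, 6, 58}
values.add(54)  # {5, 6, 54, 58}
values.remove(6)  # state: {5, 54, 58}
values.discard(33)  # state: {5, 54, 58}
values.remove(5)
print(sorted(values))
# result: [54, 58]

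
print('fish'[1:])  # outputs ish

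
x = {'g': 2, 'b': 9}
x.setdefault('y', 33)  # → 33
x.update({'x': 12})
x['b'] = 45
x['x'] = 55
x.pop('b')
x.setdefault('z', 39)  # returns 39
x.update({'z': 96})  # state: {'g': 2, 'y': 33, 'x': 55, 'z': 96}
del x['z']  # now {'g': 2, 'y': 33, 'x': 55}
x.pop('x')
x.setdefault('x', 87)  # 87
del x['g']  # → {'y': 33, 'x': 87}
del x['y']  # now {'x': 87}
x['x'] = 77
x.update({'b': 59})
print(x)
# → {'x': 77, 'b': 59}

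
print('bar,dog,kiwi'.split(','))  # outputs ['bar', 'dog', 'kiwi']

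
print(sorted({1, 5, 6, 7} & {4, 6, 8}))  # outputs [6]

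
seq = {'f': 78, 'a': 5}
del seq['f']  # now {'a': 5}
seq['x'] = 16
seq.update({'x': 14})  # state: {'a': 5, 'x': 14}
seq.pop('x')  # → 14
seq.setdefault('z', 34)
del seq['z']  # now {'a': 5}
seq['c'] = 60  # {'a': 5, 'c': 60}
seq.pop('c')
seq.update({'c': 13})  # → {'a': 5, 'c': 13}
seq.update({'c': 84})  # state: {'a': 5, 'c': 84}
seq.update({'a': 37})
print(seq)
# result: {'a': 37, 'c': 84}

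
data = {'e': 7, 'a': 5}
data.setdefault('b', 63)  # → 63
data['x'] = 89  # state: {'e': 7, 'a': 5, 'b': 63, 'x': 89}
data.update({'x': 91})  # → {'e': 7, 'a': 5, 'b': 63, 'x': 91}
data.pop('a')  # 5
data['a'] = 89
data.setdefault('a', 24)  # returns 89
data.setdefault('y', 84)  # 84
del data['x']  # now {'e': 7, 'b': 63, 'a': 89, 'y': 84}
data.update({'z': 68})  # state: {'e': 7, 'b': 63, 'a': 89, 'y': 84, 'z': 68}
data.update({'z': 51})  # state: {'e': 7, 'b': 63, 'a': 89, 'y': 84, 'z': 51}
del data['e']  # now {'b': 63, 'a': 89, 'y': 84, 'z': 51}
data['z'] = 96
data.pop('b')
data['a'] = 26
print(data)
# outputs {'a': 26, 'y': 84, 'z': 96}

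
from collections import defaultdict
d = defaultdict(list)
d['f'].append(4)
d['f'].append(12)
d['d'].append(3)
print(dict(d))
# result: {'f': [4, 12], 'd': [3]}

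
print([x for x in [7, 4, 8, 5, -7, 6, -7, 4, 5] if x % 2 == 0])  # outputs [4, 8, 6, 4]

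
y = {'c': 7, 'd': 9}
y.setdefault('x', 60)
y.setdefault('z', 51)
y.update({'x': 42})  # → {'c': 7, 'd': 9, 'x': 42, 'z': 51}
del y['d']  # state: {'c': 7, 'x': 42, 'z': 51}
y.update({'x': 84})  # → {'c': 7, 'x': 84, 'z': 51}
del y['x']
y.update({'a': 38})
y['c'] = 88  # {'c': 88, 'z': 51, 'a': 38}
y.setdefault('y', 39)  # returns 39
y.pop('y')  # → 39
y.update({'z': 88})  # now {'c': 88, 'z': 88, 'a': 38}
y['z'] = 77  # {'c': 88, 'z': 77, 'a': 38}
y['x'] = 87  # {'c': 88, 'z': 77, 'a': 38, 'x': 87}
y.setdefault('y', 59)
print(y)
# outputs {'c': 88, 'z': 77, 'a': 38, 'x': 87, 'y': 59}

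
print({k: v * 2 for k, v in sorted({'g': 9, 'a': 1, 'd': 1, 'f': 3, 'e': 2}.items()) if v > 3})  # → {'g': 18}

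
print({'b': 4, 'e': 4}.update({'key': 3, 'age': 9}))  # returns None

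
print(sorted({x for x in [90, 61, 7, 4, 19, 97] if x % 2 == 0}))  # [4, 90]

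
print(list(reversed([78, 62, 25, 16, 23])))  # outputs [23, 16, 25, 62, 78]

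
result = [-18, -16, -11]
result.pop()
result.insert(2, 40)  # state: [-18, -16, 40]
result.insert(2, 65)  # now [-18, -16, 65, 40]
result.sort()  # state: [-18, -16, 40, 65]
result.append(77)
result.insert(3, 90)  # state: [-18, -16, 40, 90, 65, 77]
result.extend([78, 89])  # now [-18, -16, 40, 90, 65, 77, 78, 89]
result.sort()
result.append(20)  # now [-18, -16, 40, 65, 77, 78, 89, 90, 20]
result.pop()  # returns 20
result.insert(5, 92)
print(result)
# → [-18, -16, 40, 65, 77, 92, 78, 89, 90]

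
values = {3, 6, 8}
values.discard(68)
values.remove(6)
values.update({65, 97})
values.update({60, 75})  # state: {3, 8, 60, 65, 75, 97}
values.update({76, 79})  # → {3, 8, 60, 65, 75, 76, 79, 97}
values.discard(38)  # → {3, 8, 60, 65, 75, 76, 79, 97}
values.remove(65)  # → {3, 8, 60, 75, 76, 79, 97}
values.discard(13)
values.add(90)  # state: {3, 8, 60, 75, 76, 79, 90, 97}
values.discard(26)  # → {3, 8, 60, 75, 76, 79, 90, 97}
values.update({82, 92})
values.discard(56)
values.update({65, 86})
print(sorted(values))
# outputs [3, 8, 60, 65, 75, 76, 79, 82, 86, 90, 92, 97]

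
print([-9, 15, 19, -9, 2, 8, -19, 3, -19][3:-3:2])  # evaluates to [-9, 8]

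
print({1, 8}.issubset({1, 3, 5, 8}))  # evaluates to True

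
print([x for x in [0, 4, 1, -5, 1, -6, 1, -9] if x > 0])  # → [4, 1, 1, 1]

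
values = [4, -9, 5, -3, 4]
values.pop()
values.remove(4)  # [-9, 5, -3]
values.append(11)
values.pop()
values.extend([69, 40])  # [-9, 5, -3, 69, 40]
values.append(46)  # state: [-9, 5, -3, 69, 40, 46]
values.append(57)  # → [-9, 5, -3, 69, 40, 46, 57]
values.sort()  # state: [-9, -3, 5, 40, 46, 57, 69]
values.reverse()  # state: [69, 57, 46, 40, 5, -3, -9]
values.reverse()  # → [-9, -3, 5, 40, 46, 57, 69]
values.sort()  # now [-9, -3, 5, 40, 46, 57, 69]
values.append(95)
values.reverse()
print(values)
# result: [95, 69, 57, 46, 40, 5, -3, -9]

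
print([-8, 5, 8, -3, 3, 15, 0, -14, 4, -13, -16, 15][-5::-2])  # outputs [-14, 15, -3, 5]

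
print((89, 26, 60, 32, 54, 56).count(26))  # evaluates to 1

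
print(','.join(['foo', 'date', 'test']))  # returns foo,date,test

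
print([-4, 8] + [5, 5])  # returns [-4, 8, 5, 5]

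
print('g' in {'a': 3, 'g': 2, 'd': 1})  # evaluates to True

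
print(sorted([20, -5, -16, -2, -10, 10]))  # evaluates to [-16, -10, -5, -2, 10, 20]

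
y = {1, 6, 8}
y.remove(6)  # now {1, 8}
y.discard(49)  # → {1, 8}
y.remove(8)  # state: {1}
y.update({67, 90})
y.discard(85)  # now {1, 67, 90}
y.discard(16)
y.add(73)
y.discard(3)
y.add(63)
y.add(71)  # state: {1, 63, 67, 71, 73, 90}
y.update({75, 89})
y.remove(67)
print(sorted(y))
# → [1, 63, 71, 73, 75, 89, 90]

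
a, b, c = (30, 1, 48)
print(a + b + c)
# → 79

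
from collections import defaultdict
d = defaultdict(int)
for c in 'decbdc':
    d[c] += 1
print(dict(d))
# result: {'d': 2, 'e': 1, 'c': 2, 'b': 1}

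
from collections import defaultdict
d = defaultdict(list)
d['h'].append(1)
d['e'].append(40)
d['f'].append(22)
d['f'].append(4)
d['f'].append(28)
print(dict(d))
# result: {'h': [1], 'e': [40], 'f': [22, 4, 28]}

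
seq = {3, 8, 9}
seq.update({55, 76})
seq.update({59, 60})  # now {3, 8, 9, 55, 59, 60, 76}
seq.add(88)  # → {3, 8, 9, 55, 59, 60, 76, 88}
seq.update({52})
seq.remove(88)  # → {3, 8, 9, 52, 55, 59, 60, 76}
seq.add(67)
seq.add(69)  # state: {3, 8, 9, 52, 55, 59, 60, 67, 69, 76}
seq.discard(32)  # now {3, 8, 9, 52, 55, 59, 60, 67, 69, 76}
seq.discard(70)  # {3, 8, 9, 52, 55, 59, 60, 67, 69, 76}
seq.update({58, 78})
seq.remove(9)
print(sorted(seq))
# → [3, 8, 52, 55, 58, 59, 60, 67, 69, 76, 78]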